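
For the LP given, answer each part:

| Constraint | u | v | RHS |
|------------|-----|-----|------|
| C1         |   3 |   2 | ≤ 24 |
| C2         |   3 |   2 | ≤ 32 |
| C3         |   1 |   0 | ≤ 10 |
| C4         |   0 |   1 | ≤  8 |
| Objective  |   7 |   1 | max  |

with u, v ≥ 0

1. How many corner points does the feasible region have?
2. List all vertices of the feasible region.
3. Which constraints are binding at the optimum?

1. 4
2. (0, 0), (8, 0), (2.667, 8), (0, 8)
3. C1, v ≥ 0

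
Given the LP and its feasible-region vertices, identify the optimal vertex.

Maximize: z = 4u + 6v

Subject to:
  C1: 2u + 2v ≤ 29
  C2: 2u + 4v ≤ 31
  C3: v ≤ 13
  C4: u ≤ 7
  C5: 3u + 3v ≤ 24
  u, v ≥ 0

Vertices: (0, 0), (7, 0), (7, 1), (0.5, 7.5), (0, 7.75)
Evaluating z = 4u + 6v at each vertex:
  (0, 0): z = 0
  (7, 0): z = 28
  (7, 1): z = 34
  (0.5, 7.5): z = 47
  (0, 7.75): z = 46.5

The largest value is z = 47, attained at (0.5, 7.5).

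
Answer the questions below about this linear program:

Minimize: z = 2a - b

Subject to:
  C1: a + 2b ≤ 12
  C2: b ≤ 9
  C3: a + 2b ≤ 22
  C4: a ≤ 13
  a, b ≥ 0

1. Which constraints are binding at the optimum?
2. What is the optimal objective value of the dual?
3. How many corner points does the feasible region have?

1. C1, a ≥ 0
2. -6 (by strong duality, equal to the primal optimum)
3. 3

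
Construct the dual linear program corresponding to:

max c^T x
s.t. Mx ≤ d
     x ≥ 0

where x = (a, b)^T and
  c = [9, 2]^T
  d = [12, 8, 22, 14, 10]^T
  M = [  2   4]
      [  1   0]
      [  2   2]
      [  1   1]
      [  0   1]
Minimize: z = 12y1 + 8y2 + 22y3 + 14y4 + 10y5

Subject to:
  C1: -2y1 - y2 - 2y3 - y4 ≤ -9
  C2: -4y1 - 2y3 - y4 - y5 ≤ -2
  y1, y2, y3, y4, y5 ≥ 0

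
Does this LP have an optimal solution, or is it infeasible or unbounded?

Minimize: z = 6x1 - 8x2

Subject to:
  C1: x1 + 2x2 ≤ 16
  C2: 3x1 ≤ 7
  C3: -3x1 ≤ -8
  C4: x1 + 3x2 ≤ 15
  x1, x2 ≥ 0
C2 requires 3x1 ≤ 7, while C3 (-3x1 ≤ -8) is equivalent to 3x1 ≥ 8. Together they would need 8 ≤ 3x1 ≤ 7, which is impossible since 8 > 7. No point satisfies all constraints.

Infeasible — the constraint set is empty.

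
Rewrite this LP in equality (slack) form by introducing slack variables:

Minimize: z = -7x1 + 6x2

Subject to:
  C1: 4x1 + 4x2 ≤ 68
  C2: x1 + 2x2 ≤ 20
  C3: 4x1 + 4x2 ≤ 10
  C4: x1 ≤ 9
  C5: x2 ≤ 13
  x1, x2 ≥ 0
min z = -7x1 + 6x2

s.t.
  4x1 + 4x2 + s1 = 68
  x1 + 2x2 + s2 = 20
  4x1 + 4x2 + s3 = 10
  x1 + s4 = 9
  x2 + s5 = 13
  x1, x2, s1, s2, s3, s4, s5 ≥ 0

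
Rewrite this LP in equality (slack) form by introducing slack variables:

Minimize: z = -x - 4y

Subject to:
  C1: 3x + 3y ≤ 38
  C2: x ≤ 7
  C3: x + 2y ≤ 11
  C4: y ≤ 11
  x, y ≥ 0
min z = -x - 4y

s.t.
  3x + 3y + s1 = 38
  x + s2 = 7
  x + 2y + s3 = 11
  y + s4 = 11
  x, y, s1, s2, s3, s4 ≥ 0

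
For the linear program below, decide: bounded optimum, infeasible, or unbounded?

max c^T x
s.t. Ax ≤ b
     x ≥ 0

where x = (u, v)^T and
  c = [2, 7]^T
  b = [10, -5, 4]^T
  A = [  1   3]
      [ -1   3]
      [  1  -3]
One constraint requires u - 3v ≤ 4, while the constraint -u + 3v ≤ -5 is equivalent to u - 3v ≥ 5. Together they would need 5 ≤ u - 3v ≤ 4, which is impossible since 5 > 4. No point satisfies all constraints.

Infeasible: no point satisfies all constraints simultaneously.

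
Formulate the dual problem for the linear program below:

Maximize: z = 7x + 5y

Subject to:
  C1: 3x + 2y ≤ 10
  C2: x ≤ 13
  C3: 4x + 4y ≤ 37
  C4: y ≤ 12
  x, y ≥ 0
Minimize: z = 10y1 + 13y2 + 37y3 + 12y4

Subject to:
  C1: -3y1 - y2 - 4y3 ≤ -7
  C2: -2y1 - 4y3 - y4 ≤ -5
  y1, y2, y3, y4 ≥ 0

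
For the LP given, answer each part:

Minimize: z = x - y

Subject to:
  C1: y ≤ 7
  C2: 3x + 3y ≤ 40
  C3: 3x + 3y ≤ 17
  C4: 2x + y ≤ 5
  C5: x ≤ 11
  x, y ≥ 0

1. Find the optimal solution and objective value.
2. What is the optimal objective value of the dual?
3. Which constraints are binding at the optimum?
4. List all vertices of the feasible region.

1. x = 0, y = 5, z = -5
2. -5 (by strong duality, equal to the primal optimum)
3. C4, x ≥ 0
4. (0, 0), (2.5, 0), (0, 5)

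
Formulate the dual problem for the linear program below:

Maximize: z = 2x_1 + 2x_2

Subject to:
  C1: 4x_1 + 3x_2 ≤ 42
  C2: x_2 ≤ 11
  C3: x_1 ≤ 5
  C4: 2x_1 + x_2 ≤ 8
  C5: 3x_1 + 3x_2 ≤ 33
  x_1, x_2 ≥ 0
Minimize: z = 42y1 + 11y2 + 5y3 + 8y4 + 33y5

Subject to:
  C1: -4y1 - y3 - 2y4 - 3y5 ≤ -2
  C2: -3y1 - y2 - y4 - 3y5 ≤ -2
  y1, y2, y3, y4, y5 ≥ 0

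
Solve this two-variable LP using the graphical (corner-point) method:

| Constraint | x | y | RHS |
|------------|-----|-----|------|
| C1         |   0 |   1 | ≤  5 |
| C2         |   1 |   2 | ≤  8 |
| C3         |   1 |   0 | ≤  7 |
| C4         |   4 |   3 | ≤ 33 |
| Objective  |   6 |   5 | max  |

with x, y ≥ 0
x = 7, y = 0.5, z = 44.5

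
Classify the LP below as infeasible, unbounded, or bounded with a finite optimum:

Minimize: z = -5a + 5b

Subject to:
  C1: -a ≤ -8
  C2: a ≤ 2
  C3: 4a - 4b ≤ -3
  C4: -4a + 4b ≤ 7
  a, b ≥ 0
C2 requires a ≤ 2, while C1 (-a ≤ -8) is equivalent to a ≥ 8. Together they would need 8 ≤ a ≤ 2, which is impossible since 8 > 2. No point satisfies all constraints.

Infeasible — the constraint set is empty.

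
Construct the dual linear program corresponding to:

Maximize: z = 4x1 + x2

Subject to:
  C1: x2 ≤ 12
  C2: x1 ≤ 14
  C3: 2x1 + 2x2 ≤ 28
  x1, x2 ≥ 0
Minimize: z = 12y1 + 14y2 + 28y3

Subject to:
  C1: -y2 - 2y3 ≤ -4
  C2: -y1 - 2y3 ≤ -1
  y1, y2, y3 ≥ 0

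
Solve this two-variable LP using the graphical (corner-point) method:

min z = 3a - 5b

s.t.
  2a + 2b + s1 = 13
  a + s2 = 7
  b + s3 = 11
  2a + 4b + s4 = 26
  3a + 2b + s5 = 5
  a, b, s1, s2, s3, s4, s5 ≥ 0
Each vertex is the intersection of two constraint boundaries that also satisfies all remaining constraints:
  a = 0 and b = 0 → (0, 0)
  3a + 2b = 5 and b = 0 → (1.667, 0)
  3a + 2b = 5 and a = 0 → (0, 2.5)

Evaluating z = 3a - 5b at each vertex:
  (0, 0): z = 0
  (1.667, 0): z = 5
  (0, 2.5): z = -12.5

The minimum is at (0, 2.5) with z = -12.5.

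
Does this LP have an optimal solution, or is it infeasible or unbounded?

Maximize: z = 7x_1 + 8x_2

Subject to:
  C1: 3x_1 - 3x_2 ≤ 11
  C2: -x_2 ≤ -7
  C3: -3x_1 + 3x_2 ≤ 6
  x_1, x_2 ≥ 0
Feasible point: (5, 7) satisfies every constraint, so the LP is feasible.
Direction d = (1, 1): for each constraint row a, a·d ≤ 0 —
  (3)(1) + (-3)(1) = 0 ≤ 0
  (0)(1) + (-1)(1) = -1 ≤ 0
  (-3)(1) + (3)(1) = 0 ≤ 0
and d ≥ 0, so (5, 7) + t·d stays feasible for every t ≥ 0. Along this ray z = 7x_1 + 8x_2 changes by 15 per unit t, so z → +∞.

The LP is unbounded; z can be made arbitrarily large.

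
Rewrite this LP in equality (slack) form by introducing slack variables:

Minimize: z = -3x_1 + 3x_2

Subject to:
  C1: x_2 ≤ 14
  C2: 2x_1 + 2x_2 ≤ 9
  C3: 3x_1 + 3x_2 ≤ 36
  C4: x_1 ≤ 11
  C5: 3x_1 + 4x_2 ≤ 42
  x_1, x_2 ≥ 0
min z = -3x_1 + 3x_2

s.t.
  x_2 + s1 = 14
  2x_1 + 2x_2 + s2 = 9
  3x_1 + 3x_2 + s3 = 36
  x_1 + s4 = 11
  3x_1 + 4x_2 + s5 = 42
  x_1, x_2, s1, s2, s3, s4, s5 ≥ 0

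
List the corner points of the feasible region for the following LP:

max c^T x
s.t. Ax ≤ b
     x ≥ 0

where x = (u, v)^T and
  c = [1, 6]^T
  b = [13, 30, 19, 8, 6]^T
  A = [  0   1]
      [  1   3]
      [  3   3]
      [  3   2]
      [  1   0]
Each vertex is the intersection of two constraint boundaries that also satisfies all remaining constraints:
  u = 0 and v = 0 → (0, 0)
  3u + 2v = 8 and v = 0 → (2.667, 0)
  3u + 2v = 8 and u = 0 → (0, 4)

Vertices: (0, 0), (2.667, 0), (0, 4)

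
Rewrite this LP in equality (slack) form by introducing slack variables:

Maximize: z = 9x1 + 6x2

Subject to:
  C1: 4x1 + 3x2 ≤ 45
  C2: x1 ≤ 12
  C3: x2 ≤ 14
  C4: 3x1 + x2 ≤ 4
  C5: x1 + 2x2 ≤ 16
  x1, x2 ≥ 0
max z = 9x1 + 6x2

s.t.
  4x1 + 3x2 + s1 = 45
  x1 + s2 = 12
  x2 + s3 = 14
  3x1 + x2 + s4 = 4
  x1 + 2x2 + s5 = 16
  x1, x2, s1, s2, s3, s4, s5 ≥ 0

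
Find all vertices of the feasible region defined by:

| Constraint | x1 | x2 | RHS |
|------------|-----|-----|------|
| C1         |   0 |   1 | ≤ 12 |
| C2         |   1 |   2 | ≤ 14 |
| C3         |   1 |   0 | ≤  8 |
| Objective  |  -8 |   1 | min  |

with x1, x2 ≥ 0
Each vertex is the intersection of two constraint boundaries that also satisfies all remaining constraints:
  x1 = 0 and x2 = 0 → (0, 0)
  x1 = 8 and x2 = 0 → (8, 0)
  x1 + 2x2 = 14 and x1 = 8 → (8, 3)
  x1 + 2x2 = 14 and x1 = 0 → (0, 7)

Vertices: (0, 0), (8, 0), (8, 3), (0, 7)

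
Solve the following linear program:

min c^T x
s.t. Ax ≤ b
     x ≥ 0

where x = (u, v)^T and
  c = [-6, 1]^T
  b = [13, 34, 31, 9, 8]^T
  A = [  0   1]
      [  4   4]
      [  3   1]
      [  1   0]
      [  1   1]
u = 8, v = 0, z = -48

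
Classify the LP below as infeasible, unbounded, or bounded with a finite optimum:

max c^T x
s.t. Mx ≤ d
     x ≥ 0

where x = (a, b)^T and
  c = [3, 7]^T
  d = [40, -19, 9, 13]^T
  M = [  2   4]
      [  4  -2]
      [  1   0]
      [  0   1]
The point (0, 10) satisfies every constraint, so the LP is feasible; the constraints give a ≤ 9 and b ≤ 13, which with a, b ≥ 0 keep the feasible region inside a bounded box. A feasible, bounded LP attains a finite optimum at a vertex.

Evaluating z = 3a + 7b at each vertex:
  (0, 9.5): z = 66.5
  (0.2, 9.9): z = 69.9
  (0, 10): z = 70

The LP has an optimal solution: (0, 10) with z = 70.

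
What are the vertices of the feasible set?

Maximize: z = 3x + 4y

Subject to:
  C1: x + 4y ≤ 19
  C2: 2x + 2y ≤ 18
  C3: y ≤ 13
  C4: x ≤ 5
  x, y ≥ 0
Each vertex is the intersection of two constraint boundaries that also satisfies all remaining constraints:
  x = 0 and y = 0 → (0, 0)
  x = 5 and y = 0 → (5, 0)
  x + 4y = 19 and x = 5 → (5, 3.5)
  x + 4y = 19 and x = 0 → (0, 4.75)

Vertices: (0, 0), (5, 0), (5, 3.5), (0, 4.75)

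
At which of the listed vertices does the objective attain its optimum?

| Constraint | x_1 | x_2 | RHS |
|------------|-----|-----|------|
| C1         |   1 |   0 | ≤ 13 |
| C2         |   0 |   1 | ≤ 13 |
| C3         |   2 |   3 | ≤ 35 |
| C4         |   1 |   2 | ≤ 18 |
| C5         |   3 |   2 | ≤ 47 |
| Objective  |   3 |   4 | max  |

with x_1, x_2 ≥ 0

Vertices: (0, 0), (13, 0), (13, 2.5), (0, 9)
Evaluating z = 3x_1 + 4x_2 at each vertex:
  (0, 0): z = 0
  (13, 0): z = 39
  (13, 2.5): z = 49
  (0, 9): z = 36

The largest value is z = 49, attained at (13, 2.5).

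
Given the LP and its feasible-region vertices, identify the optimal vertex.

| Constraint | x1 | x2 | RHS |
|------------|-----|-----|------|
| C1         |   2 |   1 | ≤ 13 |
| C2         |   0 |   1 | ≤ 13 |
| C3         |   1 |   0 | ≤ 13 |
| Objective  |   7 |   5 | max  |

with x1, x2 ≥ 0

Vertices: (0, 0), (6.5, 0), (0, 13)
Evaluating z = 7x1 + 5x2 at each vertex:
  (0, 0): z = 0
  (6.5, 0): z = 45.5
  (0, 13): z = 65

The largest value is z = 65, attained at (0, 13).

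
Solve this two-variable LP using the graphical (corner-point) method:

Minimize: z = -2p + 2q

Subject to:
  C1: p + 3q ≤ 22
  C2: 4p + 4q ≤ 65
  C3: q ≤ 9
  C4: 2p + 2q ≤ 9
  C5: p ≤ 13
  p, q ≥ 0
p = 4.5, q = 0, z = -9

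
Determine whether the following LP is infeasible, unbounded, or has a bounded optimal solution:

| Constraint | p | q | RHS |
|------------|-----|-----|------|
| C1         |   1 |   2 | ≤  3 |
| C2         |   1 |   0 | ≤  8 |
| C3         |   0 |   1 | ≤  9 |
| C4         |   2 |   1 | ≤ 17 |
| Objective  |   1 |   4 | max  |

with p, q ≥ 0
The point (0, 1.5) satisfies every constraint, so the LP is feasible; the constraints give p ≤ 8 and q ≤ 9, which with p, q ≥ 0 keep the feasible region inside a bounded box. A feasible, bounded LP attains a finite optimum at a vertex.

Feasible with finite optimum z* = 6 at (0, 1.5).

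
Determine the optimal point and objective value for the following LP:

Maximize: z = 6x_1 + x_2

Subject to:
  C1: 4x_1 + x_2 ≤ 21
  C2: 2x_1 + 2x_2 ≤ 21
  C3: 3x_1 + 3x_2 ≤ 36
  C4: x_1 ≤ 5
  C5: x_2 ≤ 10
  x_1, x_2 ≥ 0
Each vertex is the intersection of two constraint boundaries that also satisfies all remaining constraints:
  x_1 = 0 and x_2 = 0 → (0, 0)
  x_1 = 5 and x_2 = 0 → (5, 0)
  4x_1 + x_2 = 21 and x_1 = 5 → (5, 1)
  4x_1 + x_2 = 21 and 2x_1 + 2x_2 = 21 → (3.5, 7)
  2x_1 + 2x_2 = 21 and x_2 = 10 → (0.5, 10)
  x_2 = 10 and x_1 = 0 → (0, 10)

Evaluating z = 6x_1 + x_2 at each vertex:
  (0, 0): z = 0
  (5, 0): z = 30
  (5, 1): z = 31
  (3.5, 7): z = 28
  (0.5, 10): z = 13
  (0, 10): z = 10

The maximum is at (5, 1) with z = 31.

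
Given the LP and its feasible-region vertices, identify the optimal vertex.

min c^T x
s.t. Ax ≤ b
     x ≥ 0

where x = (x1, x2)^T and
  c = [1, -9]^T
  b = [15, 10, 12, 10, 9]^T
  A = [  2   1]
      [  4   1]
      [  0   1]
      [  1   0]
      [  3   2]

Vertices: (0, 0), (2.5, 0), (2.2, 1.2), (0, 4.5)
Evaluating z = x1 - 9x2 at each vertex:
  (0, 0): z = 0
  (2.5, 0): z = 2.5
  (2.2, 1.2): z = -8.6
  (0, 4.5): z = -40.5

The smallest value is z = -40.5, attained at (0, 4.5).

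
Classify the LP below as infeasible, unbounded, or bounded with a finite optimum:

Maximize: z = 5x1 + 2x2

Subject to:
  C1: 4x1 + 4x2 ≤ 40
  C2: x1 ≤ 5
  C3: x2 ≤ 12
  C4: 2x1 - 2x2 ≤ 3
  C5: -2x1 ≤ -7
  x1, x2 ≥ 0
The point (5, 5) satisfies every constraint, so the LP is feasible; the constraints give x1 ≤ 5 and x2 ≤ 12, which with x1, x2 ≥ 0 keep the feasible region inside a bounded box. A feasible, bounded LP attains a finite optimum at a vertex.

Bounded optimum: z* = 35 at (5, 5).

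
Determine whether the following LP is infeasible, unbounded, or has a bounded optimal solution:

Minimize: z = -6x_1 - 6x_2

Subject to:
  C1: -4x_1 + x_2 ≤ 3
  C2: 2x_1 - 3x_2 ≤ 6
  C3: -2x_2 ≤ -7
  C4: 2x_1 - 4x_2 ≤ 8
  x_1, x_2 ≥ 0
Feasible point: (1, 4) satisfies every constraint, so the LP is feasible.
Direction d = (1, 1): for each constraint row a, a·d ≤ 0 —
  (-4)(1) + (1)(1) = -3 ≤ 0
  (2)(1) + (-3)(1) = -1 ≤ 0
  (0)(1) + (-2)(1) = -2 ≤ 0
  (2)(1) + (-4)(1) = -2 ≤ 0
and d ≥ 0, so (1, 4) + t·d stays feasible for every t ≥ 0. Along this ray z = -6x_1 - 6x_2 changes by -12 per unit t, so z → −∞.

Unbounded — the objective can decrease without bound over the feasible region.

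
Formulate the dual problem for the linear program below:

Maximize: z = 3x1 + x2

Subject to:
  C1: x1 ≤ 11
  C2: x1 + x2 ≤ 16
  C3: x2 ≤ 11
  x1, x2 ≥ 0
Minimize: z = 11y1 + 16y2 + 11y3

Subject to:
  C1: -y1 - y2 ≤ -3
  C2: -y2 - y3 ≤ -1
  y1, y2, y3 ≥ 0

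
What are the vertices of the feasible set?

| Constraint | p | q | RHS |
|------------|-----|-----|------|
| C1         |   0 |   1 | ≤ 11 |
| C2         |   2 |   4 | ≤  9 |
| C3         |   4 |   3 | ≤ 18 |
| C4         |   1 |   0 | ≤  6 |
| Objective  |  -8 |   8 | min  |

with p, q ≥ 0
Each vertex is the intersection of two constraint boundaries that also satisfies all remaining constraints:
  p = 0 and q = 0 → (0, 0)
  2p + 4q = 9 and 4p + 3q = 18 → (4.5, 0)
  2p + 4q = 9 and p = 0 → (0, 2.25)

Vertices: (0, 0), (4.5, 0), (0, 2.25)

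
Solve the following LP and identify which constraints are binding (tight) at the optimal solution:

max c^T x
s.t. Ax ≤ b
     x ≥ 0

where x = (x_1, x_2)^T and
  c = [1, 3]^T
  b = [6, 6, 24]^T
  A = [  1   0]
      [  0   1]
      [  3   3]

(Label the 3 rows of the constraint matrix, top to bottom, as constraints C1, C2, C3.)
Optimal: x_1 = 2, x_2 = 6
Slack at optimum:
  C1: slack = 4
  C2: slack = 0 (binding)
  C3: slack = 0 (binding)
  x_1 ≥ 0: x_1 = 2
  x_2 ≥ 0: x_2 = 6
Binding constraints: C2, C3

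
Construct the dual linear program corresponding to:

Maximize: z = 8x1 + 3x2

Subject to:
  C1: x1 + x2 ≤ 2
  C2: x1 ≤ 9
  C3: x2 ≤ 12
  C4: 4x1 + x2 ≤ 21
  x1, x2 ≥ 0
Minimize: z = 2y1 + 9y2 + 12y3 + 21y4

Subject to:
  C1: -y1 - y2 - 4y4 ≤ -8
  C2: -y1 - y3 - y4 ≤ -3
  y1, y2, y3, y4 ≥ 0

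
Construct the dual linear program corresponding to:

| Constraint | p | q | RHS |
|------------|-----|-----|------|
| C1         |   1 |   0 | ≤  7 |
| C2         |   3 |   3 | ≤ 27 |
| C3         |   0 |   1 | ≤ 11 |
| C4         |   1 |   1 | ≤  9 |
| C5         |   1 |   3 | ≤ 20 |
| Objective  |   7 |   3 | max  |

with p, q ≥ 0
Minimize: z = 7y1 + 27y2 + 11y3 + 9y4 + 20y5

Subject to:
  C1: -y1 - 3y2 - y4 - y5 ≤ -7
  C2: -3y2 - y3 - y4 - 3y5 ≤ -3
  y1, y2, y3, y4, y5 ≥ 0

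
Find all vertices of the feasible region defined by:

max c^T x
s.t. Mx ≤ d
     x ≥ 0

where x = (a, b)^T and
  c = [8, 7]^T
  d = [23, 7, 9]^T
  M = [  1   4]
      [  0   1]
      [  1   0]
Each vertex is the intersection of two constraint boundaries that also satisfies all remaining constraints:
  a = 0 and b = 0 → (0, 0)
  a = 9 and b = 0 → (9, 0)
  a + 4b = 23 and a = 9 → (9, 3.5)
  a + 4b = 23 and a = 0 → (0, 5.75)

Vertices: (0, 0), (9, 0), (9, 3.5), (0, 5.75)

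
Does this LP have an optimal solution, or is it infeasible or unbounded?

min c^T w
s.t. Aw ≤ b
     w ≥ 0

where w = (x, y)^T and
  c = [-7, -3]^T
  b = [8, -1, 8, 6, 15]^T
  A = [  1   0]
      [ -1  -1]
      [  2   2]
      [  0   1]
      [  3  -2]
The point (4, 0) satisfies every constraint, so the LP is feasible; the constraints give x ≤ 8 and y ≤ 6, which with x, y ≥ 0 keep the feasible region inside a bounded box. A feasible, bounded LP attains a finite optimum at a vertex.

Evaluating z = -7x - 3y at each vertex:
  (0, 1): z = -3
  (1, 0): z = -7
  (4, 0): z = -28
  (0, 4): z = -12

Bounded optimum: z* = -28 at (4, 0).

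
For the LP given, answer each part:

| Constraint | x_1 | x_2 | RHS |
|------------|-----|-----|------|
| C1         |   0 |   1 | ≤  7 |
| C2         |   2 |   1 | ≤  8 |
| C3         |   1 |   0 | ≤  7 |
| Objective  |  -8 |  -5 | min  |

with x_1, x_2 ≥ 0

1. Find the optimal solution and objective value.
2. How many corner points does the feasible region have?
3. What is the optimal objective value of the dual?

1. x_1 = 0.5, x_2 = 7, z = -39
2. 4
3. -39 (by strong duality, equal to the primal optimum)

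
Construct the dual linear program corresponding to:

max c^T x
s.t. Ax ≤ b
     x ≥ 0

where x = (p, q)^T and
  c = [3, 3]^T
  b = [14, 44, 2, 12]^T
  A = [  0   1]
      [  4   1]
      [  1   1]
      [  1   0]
Minimize: z = 14y1 + 44y2 + 2y3 + 12y4

Subject to:
  C1: -4y2 - y3 - y4 ≤ -3
  C2: -y1 - y2 - y3 ≤ -3
  y1, y2, y3, y4 ≥ 0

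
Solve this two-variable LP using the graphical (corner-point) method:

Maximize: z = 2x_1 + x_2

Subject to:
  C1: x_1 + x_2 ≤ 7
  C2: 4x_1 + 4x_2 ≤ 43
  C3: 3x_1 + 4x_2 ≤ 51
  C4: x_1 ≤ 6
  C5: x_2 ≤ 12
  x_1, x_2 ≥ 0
x_1 = 6, x_2 = 1, z = 13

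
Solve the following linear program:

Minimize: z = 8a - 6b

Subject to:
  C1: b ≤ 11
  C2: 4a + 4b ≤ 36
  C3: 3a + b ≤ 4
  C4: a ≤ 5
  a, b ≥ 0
Each vertex is the intersection of two constraint boundaries that also satisfies all remaining constraints:
  a = 0 and b = 0 → (0, 0)
  3a + b = 4 and b = 0 → (1.333, 0)
  3a + b = 4 and a = 0 → (0, 4)

Evaluating z = 8a - 6b at each vertex:
  (0, 0): z = 0
  (1.333, 0): z = 10.67
  (0, 4): z = -24

The minimum is at (0, 4) with z = -24.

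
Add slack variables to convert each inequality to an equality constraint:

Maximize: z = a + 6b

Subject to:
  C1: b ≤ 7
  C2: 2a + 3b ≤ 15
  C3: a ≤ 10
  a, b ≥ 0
max z = a + 6b

s.t.
  b + s1 = 7
  2a + 3b + s2 = 15
  a + s3 = 10
  a, b, s1, s2, s3 ≥ 0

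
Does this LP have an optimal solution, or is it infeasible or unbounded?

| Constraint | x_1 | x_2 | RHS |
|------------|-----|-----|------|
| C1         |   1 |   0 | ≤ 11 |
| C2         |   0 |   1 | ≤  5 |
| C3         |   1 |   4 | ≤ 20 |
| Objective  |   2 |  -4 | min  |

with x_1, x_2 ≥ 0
The point (0, 5) satisfies every constraint, so the LP is feasible; the constraints give x_1 ≤ 11 and x_2 ≤ 5, which with x_1, x_2 ≥ 0 keep the feasible region inside a bounded box. A feasible, bounded LP attains a finite optimum at a vertex.

Evaluating z = 2x_1 - 4x_2 at each vertex:
  (0, 0): z = 0
  (11, 0): z = 22
  (11, 2.25): z = 13
  (0, 5): z = -20

Bounded optimum: z* = -20 at (0, 5).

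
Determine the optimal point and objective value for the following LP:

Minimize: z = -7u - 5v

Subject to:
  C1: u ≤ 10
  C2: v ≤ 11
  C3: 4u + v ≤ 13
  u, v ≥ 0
Each vertex is the intersection of two constraint boundaries that also satisfies all remaining constraints:
  u = 0 and v = 0 → (0, 0)
  4u + v = 13 and v = 0 → (3.25, 0)
  v = 11 and 4u + v = 13 → (0.5, 11)
  v = 11 and u = 0 → (0, 11)

Evaluating z = -7u - 5v at each vertex:
  (0, 0): z = 0
  (3.25, 0): z = -22.75
  (0.5, 11): z = -58.5
  (0, 11): z = -55

The minimum is at (0.5, 11) with z = -58.5.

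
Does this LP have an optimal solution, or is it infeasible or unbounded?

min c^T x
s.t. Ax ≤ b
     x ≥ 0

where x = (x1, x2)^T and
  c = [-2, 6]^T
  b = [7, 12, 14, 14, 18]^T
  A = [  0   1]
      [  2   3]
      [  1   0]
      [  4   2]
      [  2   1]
The point (3.5, 0) satisfies every constraint, so the LP is feasible; the constraints give x1 ≤ 14 and x2 ≤ 7, which with x1, x2 ≥ 0 keep the feasible region inside a bounded box. A feasible, bounded LP attains a finite optimum at a vertex.

Evaluating z = -2x1 + 6x2 at each vertex:
  (0, 0): z = 0
  (3.5, 0): z = -7
  (2.25, 2.5): z = 10.5
  (0, 4): z = 24

Feasible with finite optimum z* = -7 at (3.5, 0).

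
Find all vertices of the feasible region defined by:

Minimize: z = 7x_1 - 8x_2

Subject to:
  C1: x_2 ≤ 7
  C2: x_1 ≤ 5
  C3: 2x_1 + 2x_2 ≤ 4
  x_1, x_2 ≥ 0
Each vertex is the intersection of two constraint boundaries that also satisfies all remaining constraints:
  x_1 = 0 and x_2 = 0 → (0, 0)
  2x_1 + 2x_2 = 4 and x_2 = 0 → (2, 0)
  2x_1 + 2x_2 = 4 and x_1 = 0 → (0, 2)

Vertices: (0, 0), (2, 0), (0, 2)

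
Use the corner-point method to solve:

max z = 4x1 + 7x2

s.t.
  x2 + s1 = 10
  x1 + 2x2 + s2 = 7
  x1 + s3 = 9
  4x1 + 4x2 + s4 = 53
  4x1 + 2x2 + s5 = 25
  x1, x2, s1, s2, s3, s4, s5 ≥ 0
x1 = 6, x2 = 0.5, z = 27.5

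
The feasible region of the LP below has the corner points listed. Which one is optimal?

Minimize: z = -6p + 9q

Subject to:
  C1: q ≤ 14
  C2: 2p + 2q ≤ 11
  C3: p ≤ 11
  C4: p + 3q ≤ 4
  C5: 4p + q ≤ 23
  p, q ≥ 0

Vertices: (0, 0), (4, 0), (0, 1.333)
(4, 0) with z = -24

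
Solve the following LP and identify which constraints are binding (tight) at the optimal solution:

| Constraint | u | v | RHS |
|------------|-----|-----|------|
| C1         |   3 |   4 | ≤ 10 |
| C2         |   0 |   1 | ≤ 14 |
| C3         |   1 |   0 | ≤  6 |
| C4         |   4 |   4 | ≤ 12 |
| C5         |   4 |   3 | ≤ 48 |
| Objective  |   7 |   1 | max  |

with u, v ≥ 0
Optimal: u = 3, v = 0
Slack at optimum:
  C1: slack = 1
  C2: slack = 14
  C3: slack = 3
  C4: slack = 0 (binding)
  C5: slack = 36
  u ≥ 0: u = 3
  v ≥ 0: v = 0 (binding)
Binding constraints: C4, v ≥ 0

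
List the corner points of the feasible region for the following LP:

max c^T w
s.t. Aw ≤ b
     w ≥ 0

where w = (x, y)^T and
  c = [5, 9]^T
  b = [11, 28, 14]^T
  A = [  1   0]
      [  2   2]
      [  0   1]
Each vertex is the intersection of two constraint boundaries that also satisfies all remaining constraints:
  x = 0 and y = 0 → (0, 0)
  x = 11 and y = 0 → (11, 0)
  x = 11 and 2x + 2y = 28 → (11, 3)
  2x + 2y = 28 and y = 14 → (0, 14)

Vertices: (0, 0), (11, 0), (11, 3), (0, 14)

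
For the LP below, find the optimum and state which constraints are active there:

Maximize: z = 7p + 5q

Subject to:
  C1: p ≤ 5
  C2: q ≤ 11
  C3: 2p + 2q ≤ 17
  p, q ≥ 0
Optimal: p = 5, q = 3.5
Slack at optimum:
  C1: slack = 0 (binding)
  C2: slack = 7.5
  C3: slack = 0 (binding)
  p ≥ 0: p = 5
  q ≥ 0: q = 3.5
Binding constraints: C1, C3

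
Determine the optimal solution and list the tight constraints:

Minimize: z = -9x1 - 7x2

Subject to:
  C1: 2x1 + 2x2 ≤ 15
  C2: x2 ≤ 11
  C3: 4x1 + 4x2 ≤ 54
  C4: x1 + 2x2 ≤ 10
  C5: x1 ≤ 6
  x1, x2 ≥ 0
Optimal: x1 = 6, x2 = 1.5
Binding: C1, C5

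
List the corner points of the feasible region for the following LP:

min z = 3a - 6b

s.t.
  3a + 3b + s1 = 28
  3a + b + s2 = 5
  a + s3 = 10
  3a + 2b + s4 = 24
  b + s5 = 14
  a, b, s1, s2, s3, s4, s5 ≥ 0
Each vertex is the intersection of two constraint boundaries that also satisfies all remaining constraints:
  a = 0 and b = 0 → (0, 0)
  3a + b = 5 and b = 0 → (1.667, 0)
  3a + b = 5 and a = 0 → (0, 5)

Vertices: (0, 0), (1.667, 0), (0, 5)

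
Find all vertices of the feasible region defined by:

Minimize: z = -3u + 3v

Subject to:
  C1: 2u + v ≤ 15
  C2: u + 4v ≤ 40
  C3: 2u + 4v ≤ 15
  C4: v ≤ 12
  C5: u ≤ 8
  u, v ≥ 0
Each vertex is the intersection of two constraint boundaries that also satisfies all remaining constraints:
  u = 0 and v = 0 → (0, 0)
  2u + v = 15 and 2u + 4v = 15 → (7.5, 0)
  2u + 4v = 15 and u = 0 → (0, 3.75)

Vertices: (0, 0), (7.5, 0), (0, 3.75)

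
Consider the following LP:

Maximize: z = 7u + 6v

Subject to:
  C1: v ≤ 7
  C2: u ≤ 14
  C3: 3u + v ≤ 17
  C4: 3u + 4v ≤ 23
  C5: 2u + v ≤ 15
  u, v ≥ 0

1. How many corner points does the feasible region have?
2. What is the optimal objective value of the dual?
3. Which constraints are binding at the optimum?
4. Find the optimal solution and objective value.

1. 4
2. 47 (by strong duality, equal to the primal optimum)
3. C3, C4
4. u = 5, v = 2, z = 47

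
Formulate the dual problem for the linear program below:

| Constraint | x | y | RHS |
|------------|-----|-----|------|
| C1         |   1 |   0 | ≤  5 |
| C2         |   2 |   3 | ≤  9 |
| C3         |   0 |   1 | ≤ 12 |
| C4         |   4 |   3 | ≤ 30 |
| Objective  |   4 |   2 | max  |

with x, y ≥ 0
Minimize: z = 5y1 + 9y2 + 12y3 + 30y4

Subject to:
  C1: -y1 - 2y2 - 4y4 ≤ -4
  C2: -3y2 - y3 - 3y4 ≤ -2
  y1, y2, y3, y4 ≥ 0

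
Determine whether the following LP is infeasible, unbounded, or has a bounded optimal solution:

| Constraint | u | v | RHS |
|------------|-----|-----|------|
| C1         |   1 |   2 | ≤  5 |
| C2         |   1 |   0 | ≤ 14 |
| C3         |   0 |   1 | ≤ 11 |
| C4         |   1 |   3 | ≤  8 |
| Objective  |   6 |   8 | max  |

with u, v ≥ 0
The point (5, 0) satisfies every constraint, so the LP is feasible; the constraints give u ≤ 14 and v ≤ 11, which with u, v ≥ 0 keep the feasible region inside a bounded box. A feasible, bounded LP attains a finite optimum at a vertex.

The LP has an optimal solution: (5, 0) with z = 30.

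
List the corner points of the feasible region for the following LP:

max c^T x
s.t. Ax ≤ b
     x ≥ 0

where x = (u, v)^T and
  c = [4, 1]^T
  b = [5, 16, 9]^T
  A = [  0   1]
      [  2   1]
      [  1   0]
Each vertex is the intersection of two constraint boundaries that also satisfies all remaining constraints:
  u = 0 and v = 0 → (0, 0)
  2u + v = 16 and v = 0 → (8, 0)
  v = 5 and 2u + v = 16 → (5.5, 5)
  v = 5 and u = 0 → (0, 5)

Vertices: (0, 0), (8, 0), (5.5, 5), (0, 5)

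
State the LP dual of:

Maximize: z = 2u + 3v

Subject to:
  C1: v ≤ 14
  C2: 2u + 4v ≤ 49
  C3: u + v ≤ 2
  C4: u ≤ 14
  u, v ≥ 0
Minimize: z = 14y1 + 49y2 + 2y3 + 14y4

Subject to:
  C1: -2y2 - y3 - y4 ≤ -2
  C2: -y1 - 4y2 - y3 ≤ -3
  y1, y2, y3, y4 ≥ 0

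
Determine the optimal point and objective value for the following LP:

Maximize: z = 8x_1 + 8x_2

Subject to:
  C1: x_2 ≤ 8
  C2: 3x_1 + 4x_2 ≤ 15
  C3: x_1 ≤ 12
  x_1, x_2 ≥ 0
Each vertex is the intersection of two constraint boundaries that also satisfies all remaining constraints:
  x_1 = 0 and x_2 = 0 → (0, 0)
  3x_1 + 4x_2 = 15 and x_2 = 0 → (5, 0)
  3x_1 + 4x_2 = 15 and x_1 = 0 → (0, 3.75)

Evaluating z = 8x_1 + 8x_2 at each vertex:
  (0, 0): z = 0
  (5, 0): z = 40
  (0, 3.75): z = 30

The maximum is at (5, 0) with z = 40.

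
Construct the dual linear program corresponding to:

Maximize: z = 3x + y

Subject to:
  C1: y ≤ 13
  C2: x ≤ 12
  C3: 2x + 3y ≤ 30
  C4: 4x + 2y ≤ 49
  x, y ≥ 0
Minimize: z = 13y1 + 12y2 + 30y3 + 49y4

Subject to:
  C1: -y2 - 2y3 - 4y4 ≤ -3
  C2: -y1 - 3y3 - 2y4 ≤ -1
  y1, y2, y3, y4 ≥ 0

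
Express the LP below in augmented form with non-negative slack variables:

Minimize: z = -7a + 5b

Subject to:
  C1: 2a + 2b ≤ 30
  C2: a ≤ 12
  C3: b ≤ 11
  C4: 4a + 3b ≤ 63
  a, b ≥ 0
min z = -7a + 5b

s.t.
  2a + 2b + s1 = 30
  a + s2 = 12
  b + s3 = 11
  4a + 3b + s4 = 63
  a, b, s1, s2, s3, s4 ≥ 0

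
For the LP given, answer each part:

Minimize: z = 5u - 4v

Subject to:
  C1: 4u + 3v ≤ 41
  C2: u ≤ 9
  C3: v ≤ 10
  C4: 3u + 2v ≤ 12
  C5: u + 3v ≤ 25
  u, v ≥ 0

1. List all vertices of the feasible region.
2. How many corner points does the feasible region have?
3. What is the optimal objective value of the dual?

1. (0, 0), (4, 0), (0, 6)
2. 3
3. -24 (by strong duality, equal to the primal optimum)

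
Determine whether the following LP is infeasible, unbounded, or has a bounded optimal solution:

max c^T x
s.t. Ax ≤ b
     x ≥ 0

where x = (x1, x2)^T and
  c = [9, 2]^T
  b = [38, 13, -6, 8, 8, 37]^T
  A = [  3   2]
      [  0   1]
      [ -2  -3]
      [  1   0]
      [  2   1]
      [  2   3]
The point (4, 0) satisfies every constraint, so the LP is feasible; the constraints give x1 ≤ 8 and x2 ≤ 13, which with x1, x2 ≥ 0 keep the feasible region inside a bounded box. A feasible, bounded LP attains a finite optimum at a vertex.

Evaluating z = 9x1 + 2x2 at each vertex:
  (0, 2): z = 4
  (3, 0): z = 27
  (4, 0): z = 36
  (0, 8): z = 16

The LP has an optimal solution: (4, 0) with z = 36.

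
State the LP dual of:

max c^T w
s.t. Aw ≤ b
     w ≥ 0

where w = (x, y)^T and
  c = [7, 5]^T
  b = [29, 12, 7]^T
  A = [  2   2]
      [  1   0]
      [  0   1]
Minimize: z = 29y1 + 12y2 + 7y3

Subject to:
  C1: -2y1 - y2 ≤ -7
  C2: -2y1 - y3 ≤ -5
  y1, y2, y3 ≥ 0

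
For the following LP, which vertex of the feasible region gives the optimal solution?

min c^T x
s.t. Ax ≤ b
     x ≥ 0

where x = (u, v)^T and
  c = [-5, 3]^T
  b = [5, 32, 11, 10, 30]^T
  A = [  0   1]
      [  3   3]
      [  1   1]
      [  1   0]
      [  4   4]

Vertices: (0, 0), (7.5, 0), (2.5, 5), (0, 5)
(7.5, 0) with z = -37.5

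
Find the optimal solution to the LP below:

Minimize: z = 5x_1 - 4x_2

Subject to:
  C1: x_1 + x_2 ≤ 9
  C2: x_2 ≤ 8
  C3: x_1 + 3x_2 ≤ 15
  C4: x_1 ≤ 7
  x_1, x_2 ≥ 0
Each vertex is the intersection of two constraint boundaries that also satisfies all remaining constraints:
  x_1 = 0 and x_2 = 0 → (0, 0)
  x_1 = 7 and x_2 = 0 → (7, 0)
  x_1 + x_2 = 9 and x_1 = 7 → (7, 2)
  x_1 + x_2 = 9 and x_1 + 3x_2 = 15 → (6, 3)
  x_1 + 3x_2 = 15 and x_1 = 0 → (0, 5)

Evaluating z = 5x_1 - 4x_2 at each vertex:
  (0, 0): z = 0
  (7, 0): z = 35
  (7, 2): z = 27
  (6, 3): z = 18
  (0, 5): z = -20

The minimum is at (0, 5) with z = -20.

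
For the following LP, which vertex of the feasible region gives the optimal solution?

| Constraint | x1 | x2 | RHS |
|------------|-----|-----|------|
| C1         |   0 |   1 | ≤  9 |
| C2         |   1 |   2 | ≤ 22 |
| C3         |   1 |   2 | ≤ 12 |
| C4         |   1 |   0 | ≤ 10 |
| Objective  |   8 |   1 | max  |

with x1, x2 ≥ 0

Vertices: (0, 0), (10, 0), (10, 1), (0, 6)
Evaluating z = 8x1 + x2 at each vertex:
  (0, 0): z = 0
  (10, 0): z = 80
  (10, 1): z = 81
  (0, 6): z = 6

The largest value is z = 81, attained at (10, 1).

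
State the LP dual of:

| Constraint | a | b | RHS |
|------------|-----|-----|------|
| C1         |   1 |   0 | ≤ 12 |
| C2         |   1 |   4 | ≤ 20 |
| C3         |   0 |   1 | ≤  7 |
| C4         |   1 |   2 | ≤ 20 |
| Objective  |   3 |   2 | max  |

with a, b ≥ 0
Minimize: z = 12y1 + 20y2 + 7y3 + 20y4

Subject to:
  C1: -y1 - y2 - y4 ≤ -3
  C2: -4y2 - y3 - 2y4 ≤ -2
  y1, y2, y3, y4 ≥ 0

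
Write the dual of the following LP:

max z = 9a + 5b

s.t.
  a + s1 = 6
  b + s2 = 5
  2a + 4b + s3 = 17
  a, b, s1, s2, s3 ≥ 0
Minimize: z = 6y1 + 5y2 + 17y3

Subject to:
  C1: -y1 - 2y3 ≤ -9
  C2: -y2 - 4y3 ≤ -5
  y1, y2, y3 ≥ 0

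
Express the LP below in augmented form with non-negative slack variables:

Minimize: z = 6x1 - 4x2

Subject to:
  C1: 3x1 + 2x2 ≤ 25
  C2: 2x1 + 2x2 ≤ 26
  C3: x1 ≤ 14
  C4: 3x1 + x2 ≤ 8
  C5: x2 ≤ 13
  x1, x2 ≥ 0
min z = 6x1 - 4x2

s.t.
  3x1 + 2x2 + s1 = 25
  2x1 + 2x2 + s2 = 26
  x1 + s3 = 14
  3x1 + x2 + s4 = 8
  x2 + s5 = 13
  x1, x2, s1, s2, s3, s4, s5 ≥ 0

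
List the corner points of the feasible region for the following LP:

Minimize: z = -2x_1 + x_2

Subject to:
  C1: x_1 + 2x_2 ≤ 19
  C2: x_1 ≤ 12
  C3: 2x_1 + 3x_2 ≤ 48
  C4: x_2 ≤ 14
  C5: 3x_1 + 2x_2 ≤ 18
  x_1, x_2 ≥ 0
Each vertex is the intersection of two constraint boundaries that also satisfies all remaining constraints:
  x_1 = 0 and x_2 = 0 → (0, 0)
  3x_1 + 2x_2 = 18 and x_2 = 0 → (6, 0)
  3x_1 + 2x_2 = 18 and x_1 = 0 → (0, 9)

Vertices: (0, 0), (6, 0), (0, 9)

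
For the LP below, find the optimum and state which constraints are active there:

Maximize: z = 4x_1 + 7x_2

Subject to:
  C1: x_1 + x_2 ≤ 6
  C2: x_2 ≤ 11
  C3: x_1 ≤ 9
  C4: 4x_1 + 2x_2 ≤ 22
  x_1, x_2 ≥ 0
Optimal: x_1 = 0, x_2 = 6
Binding: C1, x_1 ≥ 0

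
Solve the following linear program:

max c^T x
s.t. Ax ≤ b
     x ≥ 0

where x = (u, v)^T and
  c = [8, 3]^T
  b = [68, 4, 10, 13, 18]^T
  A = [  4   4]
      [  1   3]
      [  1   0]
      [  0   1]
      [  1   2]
u = 4, v = 0, z = 32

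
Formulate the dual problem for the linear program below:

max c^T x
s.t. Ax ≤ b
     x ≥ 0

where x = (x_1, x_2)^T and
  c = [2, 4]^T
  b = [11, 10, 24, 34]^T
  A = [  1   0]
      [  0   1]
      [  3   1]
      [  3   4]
Minimize: z = 11y1 + 10y2 + 24y3 + 34y4

Subject to:
  C1: -y1 - 3y3 - 3y4 ≤ -2
  C2: -y2 - y3 - 4y4 ≤ -4
  y1, y2, y3, y4 ≥ 0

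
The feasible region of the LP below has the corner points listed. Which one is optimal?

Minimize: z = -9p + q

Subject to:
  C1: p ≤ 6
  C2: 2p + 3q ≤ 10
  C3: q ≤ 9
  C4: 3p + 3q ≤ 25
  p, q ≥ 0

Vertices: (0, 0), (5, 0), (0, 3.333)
(5, 0) with z = -45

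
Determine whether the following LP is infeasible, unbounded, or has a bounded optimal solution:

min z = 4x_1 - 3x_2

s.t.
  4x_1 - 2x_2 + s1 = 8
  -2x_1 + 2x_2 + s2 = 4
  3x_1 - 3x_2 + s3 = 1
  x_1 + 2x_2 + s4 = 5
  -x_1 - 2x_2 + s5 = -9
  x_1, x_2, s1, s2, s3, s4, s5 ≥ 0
The row x_1 + 2x_2 + s4 = 5 with s4 ≥ 0 requires x_1 + 2x_2 ≤ 5, while the row -x_1 - 2x_2 + s5 = -9 with s5 ≥ 0 is equivalent to x_1 + 2x_2 ≥ 9. Together they would need 9 ≤ x_1 + 2x_2 ≤ 5, which is impossible since 9 > 5. No point satisfies all constraints.

Infeasible: no point satisfies all constraints simultaneously.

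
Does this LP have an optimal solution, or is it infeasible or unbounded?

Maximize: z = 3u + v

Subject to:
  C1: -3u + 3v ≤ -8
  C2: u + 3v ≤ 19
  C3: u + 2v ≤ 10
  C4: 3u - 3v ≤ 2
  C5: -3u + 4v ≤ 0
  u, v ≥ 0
C4 requires 3u - 3v ≤ 2, while C1 (-3u + 3v ≤ -8) is equivalent to 3u - 3v ≥ 8. Together they would need 8 ≤ 3u - 3v ≤ 2, which is impossible since 8 > 2. No point satisfies all constraints.

Infeasible — the constraint set is empty.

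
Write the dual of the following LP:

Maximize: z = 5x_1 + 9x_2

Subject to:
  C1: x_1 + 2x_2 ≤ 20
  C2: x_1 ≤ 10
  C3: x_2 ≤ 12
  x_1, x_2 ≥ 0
Minimize: z = 20y1 + 10y2 + 12y3

Subject to:
  C1: -y1 - y2 ≤ -5
  C2: -2y1 - y3 ≤ -9
  y1, y2, y3 ≥ 0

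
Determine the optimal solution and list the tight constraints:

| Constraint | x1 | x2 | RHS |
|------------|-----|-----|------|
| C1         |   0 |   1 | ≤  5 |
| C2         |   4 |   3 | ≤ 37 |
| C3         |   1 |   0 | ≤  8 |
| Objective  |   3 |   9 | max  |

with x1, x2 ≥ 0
Optimal: x1 = 5.5, x2 = 5
Slack at optimum:
  C1: slack = 0 (binding)
  C2: slack = 0 (binding)
  C3: slack = 2.5
  x1 ≥ 0: x1 = 5.5
  x2 ≥ 0: x2 = 5
Binding constraints: C1, C2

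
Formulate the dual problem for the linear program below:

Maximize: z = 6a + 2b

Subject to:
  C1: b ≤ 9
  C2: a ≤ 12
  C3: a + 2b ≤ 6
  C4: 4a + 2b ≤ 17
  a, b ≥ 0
Minimize: z = 9y1 + 12y2 + 6y3 + 17y4

Subject to:
  C1: -y2 - y3 - 4y4 ≤ -6
  C2: -y1 - 2y3 - 2y4 ≤ -2
  y1, y2, y3, y4 ≥ 0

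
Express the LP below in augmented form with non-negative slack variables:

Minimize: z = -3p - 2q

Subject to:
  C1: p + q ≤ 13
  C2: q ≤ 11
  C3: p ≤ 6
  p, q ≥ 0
min z = -3p - 2q

s.t.
  p + q + s1 = 13
  q + s2 = 11
  p + s3 = 6
  p, q, s1, s2, s3 ≥ 0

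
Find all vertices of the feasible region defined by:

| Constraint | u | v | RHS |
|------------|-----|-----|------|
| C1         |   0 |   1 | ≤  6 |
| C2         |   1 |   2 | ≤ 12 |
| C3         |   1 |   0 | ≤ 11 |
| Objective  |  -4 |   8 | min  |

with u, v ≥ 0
Each vertex is the intersection of two constraint boundaries that also satisfies all remaining constraints:
  u = 0 and v = 0 → (0, 0)
  u = 11 and v = 0 → (11, 0)
  u + 2v = 12 and u = 11 → (11, 0.5)
  v = 6 and u + 2v = 12 → (0, 6)

Vertices: (0, 0), (11, 0), (11, 0.5), (0, 6)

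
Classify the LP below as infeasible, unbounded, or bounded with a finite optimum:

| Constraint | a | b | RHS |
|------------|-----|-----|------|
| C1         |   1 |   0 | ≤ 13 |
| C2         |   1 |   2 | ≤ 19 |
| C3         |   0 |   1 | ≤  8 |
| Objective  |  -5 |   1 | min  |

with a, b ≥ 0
The point (13, 0) satisfies every constraint, so the LP is feasible; the constraints give a ≤ 13 and b ≤ 8, which with a, b ≥ 0 keep the feasible region inside a bounded box. A feasible, bounded LP attains a finite optimum at a vertex.

Evaluating z = -5a + b at each vertex:
  (0, 0): z = 0
  (13, 0): z = -65
  (13, 3): z = -62
  (3, 8): z = -7
  (0, 8): z = 8

Feasible with finite optimum z* = -65 at (13, 0).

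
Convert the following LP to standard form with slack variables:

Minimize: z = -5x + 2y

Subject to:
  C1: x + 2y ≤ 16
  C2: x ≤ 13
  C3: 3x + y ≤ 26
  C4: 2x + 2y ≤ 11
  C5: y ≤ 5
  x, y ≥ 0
min z = -5x + 2y

s.t.
  x + 2y + s1 = 16
  x + s2 = 13
  3x + y + s3 = 26
  2x + 2y + s4 = 11
  y + s5 = 5
  x, y, s1, s2, s3, s4, s5 ≥ 0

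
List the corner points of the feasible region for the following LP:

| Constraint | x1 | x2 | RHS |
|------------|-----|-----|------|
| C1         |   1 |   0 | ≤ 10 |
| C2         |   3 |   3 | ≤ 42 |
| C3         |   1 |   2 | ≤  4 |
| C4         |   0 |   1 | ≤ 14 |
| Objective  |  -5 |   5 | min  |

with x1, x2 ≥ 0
Each vertex is the intersection of two constraint boundaries that also satisfies all remaining constraints:
  x1 = 0 and x2 = 0 → (0, 0)
  x1 + 2x2 = 4 and x2 = 0 → (4, 0)
  x1 + 2x2 = 4 and x1 = 0 → (0, 2)

Vertices: (0, 0), (4, 0), (0, 2)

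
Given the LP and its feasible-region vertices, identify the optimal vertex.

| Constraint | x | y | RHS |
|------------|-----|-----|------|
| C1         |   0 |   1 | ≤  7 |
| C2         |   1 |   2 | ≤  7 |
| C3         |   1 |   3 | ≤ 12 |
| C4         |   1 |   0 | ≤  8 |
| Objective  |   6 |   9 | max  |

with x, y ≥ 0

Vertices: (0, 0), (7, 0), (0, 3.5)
Evaluating z = 6x + 9y at each vertex:
  (0, 0): z = 0
  (7, 0): z = 42
  (0, 3.5): z = 31.5

The largest value is z = 42, attained at (7, 0).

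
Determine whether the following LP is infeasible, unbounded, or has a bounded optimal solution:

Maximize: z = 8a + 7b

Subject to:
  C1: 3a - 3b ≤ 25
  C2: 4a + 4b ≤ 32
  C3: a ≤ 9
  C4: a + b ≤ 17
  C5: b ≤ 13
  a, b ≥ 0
The point (8, 0) satisfies every constraint, so the LP is feasible; the constraints give a ≤ 9 and b ≤ 13, which with a, b ≥ 0 keep the feasible region inside a bounded box. A feasible, bounded LP attains a finite optimum at a vertex.

Evaluating z = 8a + 7b at each vertex:
  (0, 0): z = 0
  (8, 0): z = 64
  (0, 8): z = 56

The LP has an optimal solution: (8, 0) with z = 64.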